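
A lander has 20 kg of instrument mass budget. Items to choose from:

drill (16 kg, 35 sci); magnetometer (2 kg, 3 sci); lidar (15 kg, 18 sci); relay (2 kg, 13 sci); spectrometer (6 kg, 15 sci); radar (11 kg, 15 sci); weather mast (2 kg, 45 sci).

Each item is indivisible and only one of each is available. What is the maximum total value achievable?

93 sci

Check high-value combinations within 20 kg:
- drill+relay+weather mast: mass 16+2+2=20, value 35+13+45=93
- drill+magnetometer+weather mast: mass 16+2+2=20, value 35+3+45=83
- drill+weather mast: mass 16+2=18, value 35+45=80
- magnetometer+relay+spectrometer+weather mast: mass 2+2+6+2=12, value 3+13+15+45=76
Best: 93 sci.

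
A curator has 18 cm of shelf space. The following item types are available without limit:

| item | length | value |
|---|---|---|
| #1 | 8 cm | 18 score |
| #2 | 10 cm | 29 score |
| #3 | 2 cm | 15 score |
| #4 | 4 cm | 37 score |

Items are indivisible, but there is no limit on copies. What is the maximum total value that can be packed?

Best value-per-unit is #4 at 37/4; filling with it alone gives 4×37 = 148.
Optimal mix: 1×#3 + 4×#4 → length 18, value 163.

163 score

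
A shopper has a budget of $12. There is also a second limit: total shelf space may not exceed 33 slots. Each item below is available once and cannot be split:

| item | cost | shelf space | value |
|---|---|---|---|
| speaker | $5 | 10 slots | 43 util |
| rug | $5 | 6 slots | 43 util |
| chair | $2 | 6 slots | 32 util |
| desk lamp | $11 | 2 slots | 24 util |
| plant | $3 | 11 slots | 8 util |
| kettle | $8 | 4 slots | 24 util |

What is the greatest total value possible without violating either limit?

118 util

Feasible sets respecting both limits:
- speaker+rug+chair: cost 12, shelf space 22, value 118
- speaker+rug: cost 10, shelf space 16, value 86
- speaker+chair+plant: cost 10, shelf space 27, value 83
- rug+chair+plant: cost 10, shelf space 23, value 83
Best: 118 util.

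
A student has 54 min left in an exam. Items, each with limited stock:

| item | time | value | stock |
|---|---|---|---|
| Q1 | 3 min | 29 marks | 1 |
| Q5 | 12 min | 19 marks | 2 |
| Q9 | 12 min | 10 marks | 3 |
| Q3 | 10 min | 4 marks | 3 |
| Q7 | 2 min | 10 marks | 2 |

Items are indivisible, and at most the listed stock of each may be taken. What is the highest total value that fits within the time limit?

Top feasible selections:
- 1×Q1 + 2×Q5 + 1×Q9 + 1×Q3 + 2×Q7: time 53, value 101
- 1×Q1 + 2×Q5 + 1×Q9 + 2×Q7: time 43, value 97
- 1×Q1 + 2×Q5 + 2×Q9 + 1×Q7: time 53, value 97
- 1×Q1 + 2×Q5 + 2×Q3 + 2×Q7: time 51, value 95
Best: 101 marks.

101 marks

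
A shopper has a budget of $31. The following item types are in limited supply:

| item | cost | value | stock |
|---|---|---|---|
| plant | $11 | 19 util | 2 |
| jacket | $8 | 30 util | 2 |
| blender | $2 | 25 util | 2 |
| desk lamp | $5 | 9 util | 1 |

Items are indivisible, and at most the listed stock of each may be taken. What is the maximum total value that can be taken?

129 util

Top feasible selections:
- 1×plant + 2×jacket + 2×blender: cost 31, value 129
- 2×jacket + 2×blender + 1×desk lamp: cost 25, value 119
- 2×jacket + 2×blender: cost 20, value 110
Best: 129 util.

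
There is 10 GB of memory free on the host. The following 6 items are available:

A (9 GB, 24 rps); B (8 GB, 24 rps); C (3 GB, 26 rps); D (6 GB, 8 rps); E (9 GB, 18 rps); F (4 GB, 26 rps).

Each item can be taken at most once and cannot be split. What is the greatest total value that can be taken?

52 rps

Check high-value combinations within 10 GB:
- C+F: memory 3+4=7, value 26+26=52
- C+D: memory 3+6=9, value 26+8=34
- D+F: memory 6+4=10, value 8+26=34
Best: 52 rps.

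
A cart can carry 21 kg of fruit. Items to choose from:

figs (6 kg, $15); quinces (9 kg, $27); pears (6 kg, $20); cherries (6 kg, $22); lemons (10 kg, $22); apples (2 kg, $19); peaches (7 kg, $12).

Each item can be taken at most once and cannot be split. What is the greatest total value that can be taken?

Check high-value combinations within 21 kg:
- figs+pears+cherries+apples: weight 6+6+6+2=20, value 15+20+22+19=76
- pears+cherries+apples+peaches: weight 6+6+2+7=21, value 20+22+19+12=73
- quinces+pears+cherries: weight 9+6+6=21, value 27+20+22=69
- quinces+cherries+apples: weight 9+6+2=17, value 27+22+19=68
Best: $76.

$76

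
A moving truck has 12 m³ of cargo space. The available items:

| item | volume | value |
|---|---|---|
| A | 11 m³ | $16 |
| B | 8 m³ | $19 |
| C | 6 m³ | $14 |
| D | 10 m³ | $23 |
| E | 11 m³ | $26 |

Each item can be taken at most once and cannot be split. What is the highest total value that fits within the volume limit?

This is a 0/1 knapsack; check combinations near the capacity.
- E: volume 11, value 26
- D: volume 10, value 23
- B: volume 8, value 19
- A: volume 11, value 16
Best: $26.

$26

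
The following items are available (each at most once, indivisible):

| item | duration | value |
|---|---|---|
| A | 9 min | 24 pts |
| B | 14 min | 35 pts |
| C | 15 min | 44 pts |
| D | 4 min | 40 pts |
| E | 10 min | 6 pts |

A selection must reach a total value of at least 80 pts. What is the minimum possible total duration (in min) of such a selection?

Subsets with value ≥ 80, sorted by total duration:
- C+D: duration 19, value 84
- A+B+D: duration 27, value 99
Minimum duration: 19 min.

19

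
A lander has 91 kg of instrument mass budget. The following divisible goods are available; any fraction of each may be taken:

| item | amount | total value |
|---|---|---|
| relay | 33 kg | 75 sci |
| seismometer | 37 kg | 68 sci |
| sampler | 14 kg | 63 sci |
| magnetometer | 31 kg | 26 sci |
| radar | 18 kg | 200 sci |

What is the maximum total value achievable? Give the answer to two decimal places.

Take in order of value per unit:
- radar (200/18 per unit): all 18 → value 200, running total 200.00
- sampler (63/14 per unit): all 14 → value 63, running total 263.00
- relay (75/33 per unit): all 33 → value 75, running total 338.00
- seismometer (68/37 per unit): 26 of 37 → value 26×68/37 = 47.7838, running total 385.78
Total 385.78.

385.78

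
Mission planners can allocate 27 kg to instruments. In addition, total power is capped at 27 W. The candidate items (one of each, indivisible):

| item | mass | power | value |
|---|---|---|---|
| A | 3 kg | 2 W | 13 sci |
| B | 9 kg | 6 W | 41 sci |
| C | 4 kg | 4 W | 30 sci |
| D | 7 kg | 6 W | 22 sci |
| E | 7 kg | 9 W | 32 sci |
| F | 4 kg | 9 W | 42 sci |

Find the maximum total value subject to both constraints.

148 sci

Feasible sets respecting both limits:
- A+B+C+D+F: mass 27, power 27, value 148
- B+C+D+F: mass 24, power 25, value 135
- A+B+E+F: mass 23, power 26, value 128
Best: 148 sci.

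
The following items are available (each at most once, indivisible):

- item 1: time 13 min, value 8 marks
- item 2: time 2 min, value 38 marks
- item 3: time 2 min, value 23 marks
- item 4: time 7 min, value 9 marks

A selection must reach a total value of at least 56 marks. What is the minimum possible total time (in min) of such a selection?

Subsets with value ≥ 56, sorted by total time:
- item 2+item 3: time 4, value 61
- item 2+item 3+item 4: time 11, value 70
- item 1+item 2+item 3: time 17, value 69
Minimum time: 4 min.

4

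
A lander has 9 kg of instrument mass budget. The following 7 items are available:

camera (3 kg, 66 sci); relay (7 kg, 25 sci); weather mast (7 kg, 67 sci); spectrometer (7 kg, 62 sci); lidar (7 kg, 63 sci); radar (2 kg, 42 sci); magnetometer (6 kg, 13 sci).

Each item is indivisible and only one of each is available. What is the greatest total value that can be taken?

Check high-value combinations within 9 kg:
- weather mast+radar: mass 7+2=9, value 67+42=109
- camera+radar: mass 3+2=5, value 66+42=108
- lidar+radar: mass 7+2=9, value 63+42=105
- spectrometer+radar: mass 7+2=9, value 62+42=104
Best: 109 sci.

109 sci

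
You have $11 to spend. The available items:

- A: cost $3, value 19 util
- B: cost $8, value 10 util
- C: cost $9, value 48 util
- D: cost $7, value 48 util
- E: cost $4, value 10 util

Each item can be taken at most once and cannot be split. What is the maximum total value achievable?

This is a 0/1 knapsack; check combinations near the capacity.
- A+D: cost 3+7=10, value 19+48=67
- D+E: cost 7+4=11, value 48+10=58
- D: cost 7, value 48
- C: cost 9, value 48
- A+E: cost 3+4=7, value 19+10=29
Best: 67 util.

67 util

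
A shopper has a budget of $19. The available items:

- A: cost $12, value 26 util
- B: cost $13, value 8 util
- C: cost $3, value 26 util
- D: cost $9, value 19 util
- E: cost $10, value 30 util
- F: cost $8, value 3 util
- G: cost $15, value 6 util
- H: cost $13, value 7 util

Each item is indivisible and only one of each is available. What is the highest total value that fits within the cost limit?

56 util

Check high-value combinations within $19:
- C+E: cost 3+10=13, value 26+30=56
- A+C: cost 12+3=15, value 26+26=52
- D+E: cost 9+10=19, value 19+30=49
- C+D: cost 3+9=12, value 26+19=45
- B+C: cost 13+3=16, value 8+26=34
Best: 56 util.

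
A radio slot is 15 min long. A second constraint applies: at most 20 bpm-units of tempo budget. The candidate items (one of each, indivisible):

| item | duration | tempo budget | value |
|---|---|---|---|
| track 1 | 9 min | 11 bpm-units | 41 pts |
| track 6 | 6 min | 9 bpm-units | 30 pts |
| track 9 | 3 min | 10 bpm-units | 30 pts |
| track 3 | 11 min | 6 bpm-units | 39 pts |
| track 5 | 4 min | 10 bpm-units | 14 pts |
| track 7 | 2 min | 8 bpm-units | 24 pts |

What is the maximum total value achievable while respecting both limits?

Feasible sets respecting both limits:
- track 1+track 6: duration 15, tempo budget 20, value 71
- track 9+track 3: duration 14, tempo budget 16, value 69
- track 1+track 7: duration 11, tempo budget 19, value 65
Best: 71 pts.

71 pts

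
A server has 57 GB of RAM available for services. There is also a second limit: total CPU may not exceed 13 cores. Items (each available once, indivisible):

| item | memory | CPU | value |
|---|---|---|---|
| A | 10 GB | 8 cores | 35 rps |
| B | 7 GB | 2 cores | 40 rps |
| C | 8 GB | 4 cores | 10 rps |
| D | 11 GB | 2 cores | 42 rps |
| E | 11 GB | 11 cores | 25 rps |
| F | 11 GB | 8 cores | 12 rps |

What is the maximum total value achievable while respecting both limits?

117 rps

Feasible sets respecting both limits:
- A+B+D: memory 28, CPU 12, value 117
- B+D+F: memory 29, CPU 12, value 94
- B+C+D: memory 26, CPU 8, value 92
Best: 117 rps.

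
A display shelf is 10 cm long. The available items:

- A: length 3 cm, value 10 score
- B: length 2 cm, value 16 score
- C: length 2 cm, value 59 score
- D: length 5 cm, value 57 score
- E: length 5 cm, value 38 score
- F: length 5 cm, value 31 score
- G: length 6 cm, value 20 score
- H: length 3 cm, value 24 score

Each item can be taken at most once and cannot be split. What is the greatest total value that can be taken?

Check high-value combinations within 10 cm:
- C+D+H: length 2+5+3=10, value 59+57+24=140
- B+C+D: length 2+2+5=9, value 16+59+57=132
- A+C+D: length 3+2+5=10, value 10+59+57=126
- C+E+H: length 2+5+3=10, value 59+38+24=121
Best: 140 score.

140 score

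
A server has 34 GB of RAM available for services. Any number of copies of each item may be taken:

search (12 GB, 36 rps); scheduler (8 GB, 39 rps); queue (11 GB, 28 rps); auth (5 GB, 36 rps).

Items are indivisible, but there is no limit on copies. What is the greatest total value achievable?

Best value-per-unit is auth at 36/5; filling with it alone gives 6×36 = 216.
Optimal mix: 1×scheduler + 5×auth → memory 33, value 219.

219 rps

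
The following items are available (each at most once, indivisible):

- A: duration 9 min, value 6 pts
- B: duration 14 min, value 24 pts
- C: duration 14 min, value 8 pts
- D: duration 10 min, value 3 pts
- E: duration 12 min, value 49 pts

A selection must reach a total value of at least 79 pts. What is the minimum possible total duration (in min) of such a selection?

35

Subsets with value ≥ 79, sorted by total duration:
- A+B+E: duration 35, value 79
- B+C+E: duration 40, value 81
Minimum duration: 35 min.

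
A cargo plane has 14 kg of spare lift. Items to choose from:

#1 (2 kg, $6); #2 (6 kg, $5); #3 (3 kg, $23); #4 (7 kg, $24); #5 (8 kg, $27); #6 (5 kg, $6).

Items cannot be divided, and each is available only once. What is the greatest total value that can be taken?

$56

Check high-value combinations within 14 kg:
- #1+#3+#5: weight 2+3+8=13, value 6+23+27=56
- #1+#3+#4: weight 2+3+7=12, value 6+23+24=53
- #3+#5: weight 3+8=11, value 23+27=50
- #3+#4: weight 3+7=10, value 23+24=47
- #1+#4+#6: weight 2+7+5=14, value 6+24+6=36
Best: $56.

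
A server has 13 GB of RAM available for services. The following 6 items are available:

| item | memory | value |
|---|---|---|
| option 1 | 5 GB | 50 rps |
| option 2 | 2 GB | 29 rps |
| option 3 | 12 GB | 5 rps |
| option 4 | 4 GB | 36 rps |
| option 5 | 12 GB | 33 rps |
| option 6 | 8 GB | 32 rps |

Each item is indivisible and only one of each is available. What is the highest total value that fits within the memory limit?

This is a 0/1 knapsack; check combinations near the capacity.
- option 1+option 2+option 4: memory 5+2+4=11, value 50+29+36=115
- option 1+option 4: memory 5+4=9, value 50+36=86
- option 1+option 6: memory 5+8=13, value 50+32=82
Best: 115 rps.

115 rps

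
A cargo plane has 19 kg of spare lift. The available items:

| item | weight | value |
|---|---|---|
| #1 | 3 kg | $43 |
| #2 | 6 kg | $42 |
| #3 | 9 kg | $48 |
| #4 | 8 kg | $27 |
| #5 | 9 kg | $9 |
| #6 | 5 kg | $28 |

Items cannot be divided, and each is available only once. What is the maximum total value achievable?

$133

Check high-value combinations within 19 kg:
- #1+#2+#3: weight 3+6+9=18, value 43+42+48=133
- #1+#3+#6: weight 3+9+5=17, value 43+48+28=119
- #1+#2+#6: weight 3+6+5=14, value 43+42+28=113
- #1+#2+#4: weight 3+6+8=17, value 43+42+27=112
Best: $133.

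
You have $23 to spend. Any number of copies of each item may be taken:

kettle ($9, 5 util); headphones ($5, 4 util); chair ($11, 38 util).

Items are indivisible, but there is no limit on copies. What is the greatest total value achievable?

Best value-per-unit is chair at 38/11, and filling with it alone uses cost 2×11=22. No mix of the others beats 2×38 = 76.

76 util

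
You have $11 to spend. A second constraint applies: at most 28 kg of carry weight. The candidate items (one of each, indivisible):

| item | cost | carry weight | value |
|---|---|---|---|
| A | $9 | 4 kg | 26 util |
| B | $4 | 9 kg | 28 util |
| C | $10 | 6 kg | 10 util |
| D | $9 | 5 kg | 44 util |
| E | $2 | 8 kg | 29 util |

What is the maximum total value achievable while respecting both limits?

Feasible sets respecting both limits:
- D+E: cost 11, carry weight 13, value 73
- B+E: cost 6, carry weight 17, value 57
- A+E: cost 11, carry weight 12, value 55
- D: cost 9, carry weight 5, value 44
Best: 73 util.

73 util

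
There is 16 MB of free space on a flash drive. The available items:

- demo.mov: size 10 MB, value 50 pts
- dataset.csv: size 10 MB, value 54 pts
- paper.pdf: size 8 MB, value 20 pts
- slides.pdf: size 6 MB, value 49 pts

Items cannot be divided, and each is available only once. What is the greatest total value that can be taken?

103 pts

This is a 0/1 knapsack; check combinations near the capacity.
- dataset.csv+slides.pdf: size 10+6=16, value 54+49=103
- demo.mov+slides.pdf: size 10+6=16, value 50+49=99
- paper.pdf+slides.pdf: size 8+6=14, value 20+49=69
- dataset.csv: size 10, value 54
- demo.mov: size 10, value 50
Best: 103 pts.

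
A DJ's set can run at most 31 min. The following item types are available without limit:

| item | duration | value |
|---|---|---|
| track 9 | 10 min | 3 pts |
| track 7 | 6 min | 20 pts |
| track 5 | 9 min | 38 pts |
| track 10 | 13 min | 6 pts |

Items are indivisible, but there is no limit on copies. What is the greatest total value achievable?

116 pts

Best value-per-unit is track 5 at 38/9; filling with it alone gives 3×38 = 114.
Optimal mix: 2×track 7 + 2×track 5 → duration 30, value 116.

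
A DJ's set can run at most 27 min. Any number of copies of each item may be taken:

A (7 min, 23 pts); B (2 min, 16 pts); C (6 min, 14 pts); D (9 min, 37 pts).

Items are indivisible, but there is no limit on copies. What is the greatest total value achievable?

Best value-per-unit is B at 16/2, and filling with it alone uses duration 13×2=26. No mix of the others beats 13×16 = 208.

208 pts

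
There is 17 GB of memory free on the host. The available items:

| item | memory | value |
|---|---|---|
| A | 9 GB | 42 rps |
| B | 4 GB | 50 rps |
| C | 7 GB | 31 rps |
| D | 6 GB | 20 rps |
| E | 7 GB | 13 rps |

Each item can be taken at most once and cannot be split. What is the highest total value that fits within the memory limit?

Check high-value combinations within 17 GB:
- B+C+D: memory 4+7+6=17, value 50+31+20=101
- A+B: memory 9+4=13, value 42+50=92
- B+D+E: memory 4+6+7=17, value 50+20+13=83
- B+C: memory 4+7=11, value 50+31=81
Best: 101 rps.

101 rps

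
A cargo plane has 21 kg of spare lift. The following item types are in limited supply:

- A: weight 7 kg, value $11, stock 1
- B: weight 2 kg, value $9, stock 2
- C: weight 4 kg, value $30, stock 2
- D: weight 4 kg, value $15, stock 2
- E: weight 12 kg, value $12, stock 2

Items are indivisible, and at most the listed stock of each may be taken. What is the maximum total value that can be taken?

Best selections within weight 21 and stock limits:
- 2×B + 2×C + 2×D: weight 20, value 108
- 1×B + 2×C + 2×D: weight 18, value 99
- 1×A + 1×B + 2×C + 1×D: weight 21, value 95
- 2×B + 2×C + 1×D: weight 16, value 93
Best: $108.

$108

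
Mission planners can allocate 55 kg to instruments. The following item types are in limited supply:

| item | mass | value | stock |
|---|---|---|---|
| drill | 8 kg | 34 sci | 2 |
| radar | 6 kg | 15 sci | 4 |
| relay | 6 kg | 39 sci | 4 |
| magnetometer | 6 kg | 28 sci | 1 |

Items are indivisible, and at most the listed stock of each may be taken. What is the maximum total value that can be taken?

267 sci

Best selections within mass 55 and stock limits:
- 2×drill + 1×radar + 4×relay + 1×magnetometer: mass 52, value 267
- 2×drill + 2×radar + 4×relay: mass 52, value 254
- 2×drill + 4×relay + 1×magnetometer: mass 46, value 252
Best: 267 sci.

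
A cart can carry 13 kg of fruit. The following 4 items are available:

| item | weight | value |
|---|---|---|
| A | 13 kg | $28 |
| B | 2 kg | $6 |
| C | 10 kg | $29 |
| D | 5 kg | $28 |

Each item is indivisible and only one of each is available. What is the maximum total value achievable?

Check high-value combinations within 13 kg:
- B+C: weight 2+10=12, value 6+29=35
- B+D: weight 2+5=7, value 6+28=34
- C: weight 10, value 29
Best: $35.

$35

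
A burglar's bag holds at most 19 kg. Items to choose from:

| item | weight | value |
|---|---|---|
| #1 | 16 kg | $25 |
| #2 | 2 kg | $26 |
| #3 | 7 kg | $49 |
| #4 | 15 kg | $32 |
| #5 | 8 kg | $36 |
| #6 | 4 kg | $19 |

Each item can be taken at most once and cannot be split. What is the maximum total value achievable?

$111

This is a 0/1 knapsack; check combinations near the capacity.
- #2+#3+#5: weight 2+7+8=17, value 26+49+36=111
- #3+#5+#6: weight 7+8+4=19, value 49+36+19=104
- #2+#3+#6: weight 2+7+4=13, value 26+49+19=94
Best: $111.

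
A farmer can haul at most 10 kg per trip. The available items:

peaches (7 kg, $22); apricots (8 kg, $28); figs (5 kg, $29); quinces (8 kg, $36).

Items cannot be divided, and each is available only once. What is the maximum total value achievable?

Check high-value combinations within 10 kg:
- quinces: weight 8, value 36
- figs: weight 5, value 29
- apricots: weight 8, value 28
- peaches: weight 7, value 22
Best: $36.

$36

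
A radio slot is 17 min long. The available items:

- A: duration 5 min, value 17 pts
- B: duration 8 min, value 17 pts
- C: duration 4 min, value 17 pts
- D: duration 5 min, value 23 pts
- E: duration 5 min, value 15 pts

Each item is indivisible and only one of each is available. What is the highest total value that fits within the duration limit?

Check high-value combinations within 17 min:
- A+C+D: duration 5+4+5=14, value 17+17+23=57
- B+C+D: duration 8+4+5=17, value 17+17+23=57
- C+D+E: duration 4+5+5=14, value 17+23+15=55
- A+D+E: duration 5+5+5=15, value 17+23+15=55
Best: 57 pts.

57 pts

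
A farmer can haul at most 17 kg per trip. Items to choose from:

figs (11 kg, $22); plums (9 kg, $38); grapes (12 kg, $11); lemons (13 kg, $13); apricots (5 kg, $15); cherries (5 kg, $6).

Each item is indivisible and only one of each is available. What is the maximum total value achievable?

Check high-value combinations within 17 kg:
- plums+apricots: weight 9+5=14, value 38+15=53
- plums+cherries: weight 9+5=14, value 38+6=44
- plums: weight 9, value 38
- figs+apricots: weight 11+5=16, value 22+15=37
- figs+cherries: weight 11+5=16, value 22+6=28
Best: $53.

$53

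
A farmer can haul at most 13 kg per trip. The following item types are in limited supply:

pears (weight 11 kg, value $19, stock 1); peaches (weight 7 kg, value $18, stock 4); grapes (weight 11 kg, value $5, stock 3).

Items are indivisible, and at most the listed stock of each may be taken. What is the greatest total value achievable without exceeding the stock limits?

Top feasible selections:
- 1×pears: weight 11, value 19
- 1×peaches: weight 7, value 18
Best: $19.

$19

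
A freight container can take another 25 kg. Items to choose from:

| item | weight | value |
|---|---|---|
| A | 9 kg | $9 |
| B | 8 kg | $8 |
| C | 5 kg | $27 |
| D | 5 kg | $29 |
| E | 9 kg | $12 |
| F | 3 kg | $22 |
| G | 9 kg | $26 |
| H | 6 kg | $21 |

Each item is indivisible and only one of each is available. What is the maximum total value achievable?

This is a 0/1 knapsack; check combinations near the capacity.
- C+D+F+G: weight 5+5+3+9=22, value 27+29+22+26=104
- C+D+G+H: weight 5+5+9+6=25, value 27+29+26+21=103
- C+D+F+H: weight 5+5+3+6=19, value 27+29+22+21=99
- D+F+G+H: weight 5+3+9+6=23, value 29+22+26+21=98
Best: $104.

$104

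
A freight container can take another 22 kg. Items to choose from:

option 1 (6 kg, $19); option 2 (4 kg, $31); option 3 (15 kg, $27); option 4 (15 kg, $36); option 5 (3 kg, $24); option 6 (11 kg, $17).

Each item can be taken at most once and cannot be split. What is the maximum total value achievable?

$91

Check high-value combinations within 22 kg:
- option 2+option 4+option 5: weight 4+15+3=22, value 31+36+24=91
- option 2+option 3+option 5: weight 4+15+3=22, value 31+27+24=82
- option 1+option 2+option 5: weight 6+4+3=13, value 19+31+24=74
- option 2+option 5+option 6: weight 4+3+11=18, value 31+24+17=72
Best: $91.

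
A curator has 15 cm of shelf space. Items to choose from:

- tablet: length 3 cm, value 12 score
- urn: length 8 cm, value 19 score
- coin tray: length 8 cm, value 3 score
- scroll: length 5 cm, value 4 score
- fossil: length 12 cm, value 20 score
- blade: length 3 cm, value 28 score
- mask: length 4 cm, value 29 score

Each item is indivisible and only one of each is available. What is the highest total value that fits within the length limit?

This is a 0/1 knapsack; check combinations near the capacity.
- urn+blade+mask: length 8+3+4=15, value 19+28+29=76
- tablet+scroll+blade+mask: length 3+5+3+4=15, value 12+4+28+29=73
- tablet+blade+mask: length 3+3+4=10, value 12+28+29=69
- scroll+blade+mask: length 5+3+4=12, value 4+28+29=61
Best: 76 score.

76 score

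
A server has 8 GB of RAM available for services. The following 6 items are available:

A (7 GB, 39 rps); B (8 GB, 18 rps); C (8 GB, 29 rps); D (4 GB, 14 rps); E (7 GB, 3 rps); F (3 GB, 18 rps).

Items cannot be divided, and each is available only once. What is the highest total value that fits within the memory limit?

39 rps

This is a 0/1 knapsack; check combinations near the capacity.
- A: memory 7, value 39
- D+F: memory 4+3=7, value 14+18=32
- C: memory 8, value 29
- F: memory 3, value 18
Best: 39 rps.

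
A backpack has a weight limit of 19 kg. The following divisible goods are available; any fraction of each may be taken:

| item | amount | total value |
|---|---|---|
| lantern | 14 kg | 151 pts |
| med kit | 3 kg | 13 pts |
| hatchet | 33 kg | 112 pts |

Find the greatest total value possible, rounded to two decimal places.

170.79

Take in order of value per unit:
- lantern (151/14 per unit): all 14 → value 151, running total 151.00
- med kit (13/3 per unit): all 3 → value 13, running total 164.00
- hatchet (112/33 per unit): 2 of 33 → value 2×112/33 = 6.7879, running total 170.79
Total 170.79.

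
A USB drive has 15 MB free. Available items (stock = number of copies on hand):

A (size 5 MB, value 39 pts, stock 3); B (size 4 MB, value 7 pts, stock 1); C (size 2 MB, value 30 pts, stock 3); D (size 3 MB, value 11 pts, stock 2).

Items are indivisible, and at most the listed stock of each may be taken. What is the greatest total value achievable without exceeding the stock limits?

140 pts

Top feasible selections:
- 1×A + 3×C + 1×D: size 14, value 140
- 2×A + 2×C: size 14, value 138
- 1×A + 1×B + 3×C: size 15, value 136
- 1×A + 3×C: size 11, value 129
Best: 140 pts.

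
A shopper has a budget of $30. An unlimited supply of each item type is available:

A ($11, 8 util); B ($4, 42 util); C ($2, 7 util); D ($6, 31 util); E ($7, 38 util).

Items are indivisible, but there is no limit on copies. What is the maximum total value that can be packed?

301 util

Best value-per-unit is B at 42/4; filling with it alone gives 7×42 = 294.
Optimal mix: 7×B + 1×C → cost 30, value 301.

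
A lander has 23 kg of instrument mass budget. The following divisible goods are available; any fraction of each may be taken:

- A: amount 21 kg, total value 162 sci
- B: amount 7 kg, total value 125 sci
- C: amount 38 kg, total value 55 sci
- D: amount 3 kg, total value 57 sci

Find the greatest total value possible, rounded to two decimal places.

Take in order of value per unit:
- D (57/3 per unit): all 3 → value 57, running total 57.00
- B (125/7 per unit): all 7 → value 125, running total 182.00
- A (162/21 per unit): 13 of 21 → value 13×162/21 = 100.2857, running total 282.29
Total 282.29.

282.29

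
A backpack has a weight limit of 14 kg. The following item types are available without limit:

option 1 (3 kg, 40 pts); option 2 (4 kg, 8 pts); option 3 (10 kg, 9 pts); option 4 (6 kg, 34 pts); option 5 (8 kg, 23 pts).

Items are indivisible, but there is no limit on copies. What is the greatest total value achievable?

Best value-per-unit is option 1 at 40/3, and filling with it alone uses weight 4×3=12. No mix of the others beats 4×40 = 160.

160 pts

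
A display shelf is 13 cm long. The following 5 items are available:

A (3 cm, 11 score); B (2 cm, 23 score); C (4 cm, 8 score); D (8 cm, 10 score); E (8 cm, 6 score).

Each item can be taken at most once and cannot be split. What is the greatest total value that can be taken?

Check high-value combinations within 13 cm:
- A+B+D: length 3+2+8=13, value 11+23+10=44
- A+B+C: length 3+2+4=9, value 11+23+8=42
- A+B+E: length 3+2+8=13, value 11+23+6=40
- A+B: length 3+2=5, value 11+23=34
- B+D: length 2+8=10, value 23+10=33
Best: 44 score.

44 score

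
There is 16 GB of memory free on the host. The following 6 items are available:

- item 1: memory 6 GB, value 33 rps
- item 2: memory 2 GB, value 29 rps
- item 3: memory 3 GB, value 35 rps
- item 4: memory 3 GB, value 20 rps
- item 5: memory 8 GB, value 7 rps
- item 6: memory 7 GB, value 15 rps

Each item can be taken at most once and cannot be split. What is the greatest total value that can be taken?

117 rps

Check high-value combinations within 16 GB:
- item 1+item 2+item 3+item 4: memory 6+2+3+3=14, value 33+29+35+20=117
- item 2+item 3+item 4+item 6: memory 2+3+3+7=15, value 29+35+20+15=99
- item 1+item 2+item 3: memory 6+2+3=11, value 33+29+35=97
- item 2+item 3+item 4+item 5: memory 2+3+3+8=16, value 29+35+20+7=91
Best: 117 rps.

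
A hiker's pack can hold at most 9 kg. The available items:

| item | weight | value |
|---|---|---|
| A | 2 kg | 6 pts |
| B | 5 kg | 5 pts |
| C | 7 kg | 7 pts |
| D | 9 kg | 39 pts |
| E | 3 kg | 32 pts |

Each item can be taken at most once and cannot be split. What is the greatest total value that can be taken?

39 pts

This is a 0/1 knapsack; check combinations near the capacity.
- D: weight 9, value 39
- A+E: weight 2+3=5, value 6+32=38
- B+E: weight 5+3=8, value 5+32=37
Best: 39 pts.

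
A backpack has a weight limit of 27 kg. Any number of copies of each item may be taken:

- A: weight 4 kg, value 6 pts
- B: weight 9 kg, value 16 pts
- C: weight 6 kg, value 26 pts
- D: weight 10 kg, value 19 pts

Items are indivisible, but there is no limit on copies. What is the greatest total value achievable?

104 pts

Best value-per-unit is C at 26/6, and filling with it alone uses weight 4×6=24. No mix of the others beats 4×26 = 104.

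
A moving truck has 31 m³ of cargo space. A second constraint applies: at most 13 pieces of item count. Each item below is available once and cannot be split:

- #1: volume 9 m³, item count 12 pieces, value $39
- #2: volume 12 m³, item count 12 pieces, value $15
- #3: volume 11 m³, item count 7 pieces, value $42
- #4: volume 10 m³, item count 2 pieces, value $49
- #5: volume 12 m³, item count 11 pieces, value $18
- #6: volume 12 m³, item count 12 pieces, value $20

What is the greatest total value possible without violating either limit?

$91

Feasible sets respecting both limits:
- #3+#4: volume 21, item count 9, value 91
- #4+#5: volume 22, item count 13, value 67
- #4: volume 10, item count 2, value 49
Best: $91.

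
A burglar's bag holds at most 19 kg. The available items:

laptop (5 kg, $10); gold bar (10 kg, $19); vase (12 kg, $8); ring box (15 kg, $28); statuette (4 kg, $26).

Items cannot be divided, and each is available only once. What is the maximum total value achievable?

This is a 0/1 knapsack; check combinations near the capacity.
- laptop+gold bar+statuette: weight 5+10+4=19, value 10+19+26=55
- ring box+statuette: weight 15+4=19, value 28+26=54
- gold bar+statuette: weight 10+4=14, value 19+26=45
- laptop+statuette: weight 5+4=9, value 10+26=36
- vase+statuette: weight 12+4=16, value 8+26=34
Best: $55.

$55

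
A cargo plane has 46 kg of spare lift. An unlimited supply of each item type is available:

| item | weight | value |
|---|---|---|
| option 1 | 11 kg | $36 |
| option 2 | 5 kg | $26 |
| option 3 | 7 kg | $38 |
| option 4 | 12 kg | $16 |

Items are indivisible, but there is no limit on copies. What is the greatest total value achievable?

Best value-per-unit is option 3 at 38/7; filling with it alone gives 6×38 = 228.
Optimal mix: 5×option 2 + 3×option 3 → weight 46, value 244.

$244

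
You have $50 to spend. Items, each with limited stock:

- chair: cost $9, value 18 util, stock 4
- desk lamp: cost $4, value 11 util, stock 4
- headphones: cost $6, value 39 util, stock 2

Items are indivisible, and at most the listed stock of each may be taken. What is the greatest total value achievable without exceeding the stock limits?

Top feasible selections:
- 2×chair + 4×desk lamp + 2×headphones: cost 46, value 158
- 3×chair + 2×desk lamp + 2×headphones: cost 47, value 154
- 4×chair + 2×headphones: cost 48, value 150
Best: 158 util.

158 util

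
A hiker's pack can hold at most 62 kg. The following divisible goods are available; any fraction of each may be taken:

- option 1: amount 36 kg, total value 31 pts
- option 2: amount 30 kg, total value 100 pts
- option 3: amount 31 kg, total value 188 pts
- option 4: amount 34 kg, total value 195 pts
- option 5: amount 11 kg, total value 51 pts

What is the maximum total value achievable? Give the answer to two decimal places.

365.79

Take in order of value per unit:
- option 3 (188/31 per unit): all 31 → value 188, running total 188.00
- option 4 (195/34 per unit): 31 of 34 → value 31×195/34 = 177.7941, running total 365.79
Total 365.79.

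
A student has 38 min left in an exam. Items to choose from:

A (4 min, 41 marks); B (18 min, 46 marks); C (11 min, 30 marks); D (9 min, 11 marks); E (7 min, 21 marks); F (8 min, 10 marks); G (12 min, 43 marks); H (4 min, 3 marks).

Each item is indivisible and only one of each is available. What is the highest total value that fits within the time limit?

This is a 0/1 knapsack; check combinations near the capacity.
- A+C+E+G+H: time 4+11+7+12+4=38, value 41+30+21+43+3=138
- A+C+E+G: time 4+11+7+12=34, value 41+30+21+43=135
- A+B+G+H: time 4+18+12+4=38, value 41+46+43+3=133
- A+B+G: time 4+18+12=34, value 41+46+43=130
- A+C+D+G: time 4+11+9+12=36, value 41+30+11+43=125
Best: 138 marks.

138 marks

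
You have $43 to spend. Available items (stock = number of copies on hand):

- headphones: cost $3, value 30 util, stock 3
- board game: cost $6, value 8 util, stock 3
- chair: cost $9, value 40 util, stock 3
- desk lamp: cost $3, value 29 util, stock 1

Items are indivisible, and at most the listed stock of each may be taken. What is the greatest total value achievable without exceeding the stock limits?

239 util

Best selections within cost 43 and stock limits:
- 3×headphones + 3×chair + 1×desk lamp: cost 39, value 239
- 3×headphones + 1×board game + 3×chair: cost 42, value 218
Best: 239 util.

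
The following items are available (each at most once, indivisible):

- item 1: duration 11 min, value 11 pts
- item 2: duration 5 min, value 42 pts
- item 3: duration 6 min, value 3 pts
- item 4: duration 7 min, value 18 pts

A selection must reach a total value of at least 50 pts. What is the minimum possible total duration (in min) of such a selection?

Subsets with value ≥ 50, sorted by total duration:
- item 2+item 4: duration 12, value 60
- item 1+item 2: duration 16, value 53
- item 2+item 3+item 4: duration 18, value 63
Minimum duration: 12 min.

12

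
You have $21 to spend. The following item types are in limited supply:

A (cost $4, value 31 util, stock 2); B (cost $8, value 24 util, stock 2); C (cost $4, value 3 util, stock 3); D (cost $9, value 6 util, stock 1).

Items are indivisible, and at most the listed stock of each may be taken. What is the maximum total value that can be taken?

Best selections within cost 21 and stock limits:
- 2×A + 1×B + 1×C: cost 20, value 89
- 2×A + 1×B: cost 16, value 86
- 1×A + 2×B: cost 20, value 79
- 2×A + 3×C: cost 20, value 71
Best: 89 util.

89 util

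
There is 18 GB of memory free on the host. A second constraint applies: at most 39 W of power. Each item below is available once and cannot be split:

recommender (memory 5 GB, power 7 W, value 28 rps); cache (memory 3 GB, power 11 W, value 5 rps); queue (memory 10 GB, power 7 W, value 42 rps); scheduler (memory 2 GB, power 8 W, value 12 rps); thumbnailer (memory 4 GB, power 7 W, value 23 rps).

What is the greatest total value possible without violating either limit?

82 rps

Feasible sets respecting both limits:
- recommender+queue+scheduler: memory 17, power 22, value 82
- queue+scheduler+thumbnailer: memory 16, power 22, value 77
- recommender+cache+queue: memory 18, power 25, value 75
- recommender+queue: memory 15, power 14, value 70
Best: 82 rps.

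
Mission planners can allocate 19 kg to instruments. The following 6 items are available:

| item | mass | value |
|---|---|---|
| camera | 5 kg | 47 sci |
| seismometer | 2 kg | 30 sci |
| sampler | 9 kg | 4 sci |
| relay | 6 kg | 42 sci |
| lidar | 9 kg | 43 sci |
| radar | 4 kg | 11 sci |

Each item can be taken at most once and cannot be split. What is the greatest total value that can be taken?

Check high-value combinations within 19 kg:
- camera+seismometer+relay+radar: mass 5+2+6+4=17, value 47+30+42+11=130
- camera+seismometer+lidar: mass 5+2+9=16, value 47+30+43=120
- camera+seismometer+relay: mass 5+2+6=13, value 47+30+42=119
Best: 130 sci.

130 sci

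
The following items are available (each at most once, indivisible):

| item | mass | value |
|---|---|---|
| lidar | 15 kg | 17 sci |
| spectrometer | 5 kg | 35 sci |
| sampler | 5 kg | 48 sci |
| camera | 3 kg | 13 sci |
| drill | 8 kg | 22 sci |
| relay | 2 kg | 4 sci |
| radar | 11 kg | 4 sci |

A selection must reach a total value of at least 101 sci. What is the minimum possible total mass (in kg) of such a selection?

18

Subsets with value ≥ 101, sorted by total mass:
- spectrometer+sampler+drill: mass 18, value 105
- spectrometer+sampler+drill+relay: mass 20, value 109
- spectrometer+sampler+camera+drill: mass 21, value 118
- spectrometer+sampler+camera+drill+relay: mass 23, value 122
Minimum mass: 18 kg.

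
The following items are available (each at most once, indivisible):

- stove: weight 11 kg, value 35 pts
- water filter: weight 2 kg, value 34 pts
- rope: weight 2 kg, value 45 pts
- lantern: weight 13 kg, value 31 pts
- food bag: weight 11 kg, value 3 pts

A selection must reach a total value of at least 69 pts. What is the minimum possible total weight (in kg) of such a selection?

Subsets with value ≥ 69, sorted by total weight:
- water filter+rope: weight 4, value 79
- stove+rope: weight 13, value 80
Minimum weight: 4 kg.

4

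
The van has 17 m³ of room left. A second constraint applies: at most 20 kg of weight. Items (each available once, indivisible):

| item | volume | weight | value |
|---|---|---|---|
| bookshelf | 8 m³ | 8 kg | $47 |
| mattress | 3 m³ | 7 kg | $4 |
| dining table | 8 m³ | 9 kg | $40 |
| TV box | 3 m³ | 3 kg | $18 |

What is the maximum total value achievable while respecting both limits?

$87

Feasible sets respecting both limits:
- bookshelf+dining table: volume 16, weight 17, value 87
- bookshelf+mattress+TV box: volume 14, weight 18, value 69
- bookshelf+TV box: volume 11, weight 11, value 65
Best: $87.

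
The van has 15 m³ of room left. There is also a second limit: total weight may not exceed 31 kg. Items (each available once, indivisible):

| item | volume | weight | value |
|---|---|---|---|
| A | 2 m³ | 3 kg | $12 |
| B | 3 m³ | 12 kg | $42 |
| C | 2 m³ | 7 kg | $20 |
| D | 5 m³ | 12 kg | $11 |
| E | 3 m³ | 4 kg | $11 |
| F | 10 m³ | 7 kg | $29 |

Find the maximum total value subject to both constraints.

Feasible sets respecting both limits:
- B+C+F: volume 15, weight 26, value 91
- A+B+C+E: volume 10, weight 26, value 85
- A+B+F: volume 15, weight 22, value 83
Best: $91.

$91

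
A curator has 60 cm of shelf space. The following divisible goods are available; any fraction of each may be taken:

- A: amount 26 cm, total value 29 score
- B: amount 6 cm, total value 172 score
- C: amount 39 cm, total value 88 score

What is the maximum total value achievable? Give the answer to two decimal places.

Take in order of value per unit:
- B (172/6 per unit): all 6 → value 172, running total 172.00
- C (88/39 per unit): all 39 → value 88, running total 260.00
- A (29/26 per unit): 15 of 26 → value 15×29/26 = 16.7308, running total 276.73
Total 276.73.

276.73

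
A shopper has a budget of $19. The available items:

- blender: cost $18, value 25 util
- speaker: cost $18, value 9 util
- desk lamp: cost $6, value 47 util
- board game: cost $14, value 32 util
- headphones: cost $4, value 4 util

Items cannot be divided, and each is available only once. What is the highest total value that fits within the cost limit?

Check high-value combinations within $19:
- desk lamp+headphones: cost 6+4=10, value 47+4=51
- desk lamp: cost 6, value 47
- board game+headphones: cost 14+4=18, value 32+4=36
Best: 51 util.

51 util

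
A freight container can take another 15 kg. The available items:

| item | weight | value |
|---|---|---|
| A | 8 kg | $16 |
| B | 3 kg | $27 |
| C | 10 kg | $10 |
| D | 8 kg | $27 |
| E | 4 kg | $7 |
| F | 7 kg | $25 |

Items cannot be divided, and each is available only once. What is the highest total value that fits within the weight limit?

Check high-value combinations within 15 kg:
- B+D+E: weight 3+8+4=15, value 27+27+7=61
- B+E+F: weight 3+4+7=14, value 27+7+25=59
- B+D: weight 3+8=11, value 27+27=54
Best: $61.

$61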